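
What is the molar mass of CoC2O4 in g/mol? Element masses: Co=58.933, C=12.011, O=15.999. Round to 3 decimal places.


M = sum(count * atomic_mass) over atoms.
M = 1*58.933 + 2*12.011 + 4*15.999
M = 58.933 + 24.022 + 63.996
M = 146.951 g/mol, rounded to 3 dp:

146.951 g/mol


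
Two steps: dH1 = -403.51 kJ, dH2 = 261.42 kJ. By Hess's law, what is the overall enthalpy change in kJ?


Hess's law: enthalpy is a state function, so add the step enthalpies.
dH_total = dH1 + dH2 = -403.51 + (261.42)
dH_total = -142.09 kJ:

-142.09 kJ


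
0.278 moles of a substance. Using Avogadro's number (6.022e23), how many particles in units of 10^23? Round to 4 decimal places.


N = n * NA, then divide by 1e23 for the requested units.
N / 1e23 = n * 6.022
N / 1e23 = 0.278 * 6.022
N / 1e23 = 1.674116, rounded to 4 dp:

1.6741


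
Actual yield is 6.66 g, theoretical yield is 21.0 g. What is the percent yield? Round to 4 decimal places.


% yield = 100 * actual / theoretical
% yield = 100 * 6.66 / 21.0
% yield = 31.71428571 %, rounded to 4 dp:

31.7143 %


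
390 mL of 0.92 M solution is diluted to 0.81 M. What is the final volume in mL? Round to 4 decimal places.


Dilution: M1*V1 = M2*V2, solve for V2.
V2 = M1*V1 / M2
V2 = 0.92 * 390 / 0.81
V2 = 358.8 / 0.81
V2 = 442.96296296 mL, rounded to 4 dp:

442.9630 mL


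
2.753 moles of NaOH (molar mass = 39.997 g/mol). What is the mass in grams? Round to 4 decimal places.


mass = n * M
mass = 2.753 * 39.997
mass = 110.111741 g, rounded to 4 dp:

110.1117 g


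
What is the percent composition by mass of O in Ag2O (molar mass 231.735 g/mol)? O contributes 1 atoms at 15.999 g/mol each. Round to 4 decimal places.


pct = 100 * (n_elem * M_elem) / M_total
mass_contribution = 1 * 15.999 = 15.999 g/mol
pct = 100 * 15.999 / 231.735
pct = 6.90400673 %, rounded to 4 dp:

6.9040 %


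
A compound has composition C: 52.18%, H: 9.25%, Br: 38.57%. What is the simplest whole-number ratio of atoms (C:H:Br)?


Assume 100 g of compound, divide each mass% by atomic mass to get moles, then normalize by the smallest to get a raw atom ratio.
Moles per 100 g: C: 52.18/12.011 = 4.3444, H: 9.25/1.008 = 9.1766, Br: 38.57/79.904 = 0.4827
Raw ratio (divide by min = 0.4827): C: 9.0, H: 19.011, Br: 1.0
Multiply by 1 to clear fractions: C: 9.0 ~= 9, H: 19.011 ~= 19, Br: 1.0 ~= 1
Reduce by GCD to get the simplest whole-number ratio:

9:19:1


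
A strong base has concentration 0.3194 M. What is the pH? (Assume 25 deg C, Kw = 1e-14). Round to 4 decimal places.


A strong base dissociates completely, so [OH-] equals the given concentration.
pOH = -log10([OH-]) = -log10(0.3194) = 0.495665
pH = 14 - pOH = 14 - 0.495665
pH = 13.504335, rounded to 4 dp:

13.5043


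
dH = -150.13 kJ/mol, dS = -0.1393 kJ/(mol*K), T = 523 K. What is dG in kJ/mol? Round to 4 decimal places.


Gibbs: dG = dH - T*dS (consistent units, dS already in kJ/(mol*K)).
T*dS = 523 * -0.1393 = -72.8539
dG = -150.13 - (-72.8539)
dG = -77.2761 kJ/mol, rounded to 4 dp:

-77.2761 kJ/mol


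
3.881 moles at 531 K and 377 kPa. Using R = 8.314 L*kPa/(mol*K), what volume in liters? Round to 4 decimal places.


PV = nRT, solve for V = nRT / P.
nRT = 3.881 * 8.314 * 531 = 17133.5827
V = 17133.5827 / 377
V = 45.44716897 L, rounded to 4 dp:

45.4472 L


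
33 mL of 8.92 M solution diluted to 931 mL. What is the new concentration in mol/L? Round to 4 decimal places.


Dilution: M1*V1 = M2*V2, solve for M2.
M2 = M1*V1 / V2
M2 = 8.92 * 33 / 931
M2 = 294.36 / 931
M2 = 0.31617615 mol/L, rounded to 4 dp:

0.3162 mol/L


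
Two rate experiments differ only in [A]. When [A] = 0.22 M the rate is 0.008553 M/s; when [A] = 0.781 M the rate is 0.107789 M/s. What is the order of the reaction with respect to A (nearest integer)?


Rate is proportional to [A]^n, so rate2/rate1 = ([A]2/[A]1)^n. Take logs to solve for n.
rate2/rate1 = 0.107789 / 0.008553 = 12.6025
[A]2/[A]1 = 0.781 / 0.22 = 3.55
n = ln(12.6025) / ln(3.55) = 2.0
Nearest integer order:

2


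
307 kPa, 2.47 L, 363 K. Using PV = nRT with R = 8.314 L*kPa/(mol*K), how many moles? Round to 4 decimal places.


PV = nRT, solve for n = PV / (RT).
PV = 307 * 2.47 = 758.29
RT = 8.314 * 363 = 3017.982
n = 758.29 / 3017.982
n = 0.2512573 mol, rounded to 4 dp:

0.2513 mol


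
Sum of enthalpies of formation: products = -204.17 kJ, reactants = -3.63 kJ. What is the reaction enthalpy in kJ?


dH_rxn = sum(dH_f products) - sum(dH_f reactants)
dH_rxn = -204.17 - (-3.63)
dH_rxn = -200.54 kJ:

-200.54 kJ


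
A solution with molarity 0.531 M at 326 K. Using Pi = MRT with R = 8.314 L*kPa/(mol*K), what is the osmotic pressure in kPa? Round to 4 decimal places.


Osmotic pressure (van't Hoff): Pi = M*R*T.
RT = 8.314 * 326 = 2710.364
Pi = 0.531 * 2710.364
Pi = 1439.203284 kPa, rounded to 4 dp:

1439.2033 kPa


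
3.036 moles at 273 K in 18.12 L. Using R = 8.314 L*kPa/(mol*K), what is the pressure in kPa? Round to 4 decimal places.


PV = nRT, solve for P = nRT / V.
nRT = 3.036 * 8.314 * 273 = 6890.876
P = 6890.876 / 18.12
P = 380.29116998 kPa, rounded to 4 dp:

380.2912 kPa


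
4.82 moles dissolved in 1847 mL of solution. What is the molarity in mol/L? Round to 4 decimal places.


Convert volume to liters: V_L = V_mL / 1000.
V_L = 1847 / 1000 = 1.847 L
M = n / V_L = 4.82 / 1.847
M = 2.60963725 mol/L, rounded to 4 dp:

2.6096 mol/L


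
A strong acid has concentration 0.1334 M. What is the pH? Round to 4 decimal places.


A strong acid dissociates completely, so [H+] equals the given concentration.
pH = -log10([H+]) = -log10(0.1334)
pH = 0.87484417, rounded to 4 dp:

0.8748


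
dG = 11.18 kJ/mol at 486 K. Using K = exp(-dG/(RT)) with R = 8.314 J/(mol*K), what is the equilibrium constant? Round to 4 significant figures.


dG is in kJ/mol; multiply by 1000 to match R in J/(mol*K).
RT = 8.314 * 486 = 4040.604 J/mol
exponent = -dG*1000 / (RT) = -(11.18*1000) / 4040.604 = -2.76691307
K = exp(-2.76691307)
K = 0.062855737, rounded to 4 significant figures:

0.06286


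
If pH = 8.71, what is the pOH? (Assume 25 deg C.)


At 25 deg C, pH + pOH = 14.
pOH = 14 - pH = 14 - 8.71
pOH = 5.29:

5.29


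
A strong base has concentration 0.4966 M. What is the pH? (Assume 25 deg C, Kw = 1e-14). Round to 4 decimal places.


A strong base dissociates completely, so [OH-] equals the given concentration.
pOH = -log10([OH-]) = -log10(0.4966) = 0.303993
pH = 14 - pOH = 14 - 0.303993
pH = 13.696007, rounded to 4 dp:

13.6960


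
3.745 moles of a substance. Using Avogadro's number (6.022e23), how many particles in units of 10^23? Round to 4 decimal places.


N = n * NA, then divide by 1e23 for the requested units.
N / 1e23 = n * 6.022
N / 1e23 = 3.745 * 6.022
N / 1e23 = 22.55239, rounded to 4 dp:

22.5524


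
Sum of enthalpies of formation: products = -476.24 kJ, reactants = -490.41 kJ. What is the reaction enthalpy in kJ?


dH_rxn = sum(dH_f products) - sum(dH_f reactants)
dH_rxn = -476.24 - (-490.41)
dH_rxn = 14.17 kJ:

14.17 kJ


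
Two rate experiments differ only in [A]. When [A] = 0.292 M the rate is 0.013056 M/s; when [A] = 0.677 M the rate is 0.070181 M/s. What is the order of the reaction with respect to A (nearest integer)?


Rate is proportional to [A]^n, so rate2/rate1 = ([A]2/[A]1)^n. Take logs to solve for n.
rate2/rate1 = 0.070181 / 0.013056 = 5.3754
[A]2/[A]1 = 0.677 / 0.292 = 2.3185
n = ln(5.3754) / ln(2.3185) = 2.0
Nearest integer order:

2


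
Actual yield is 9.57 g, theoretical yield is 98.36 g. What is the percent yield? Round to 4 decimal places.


% yield = 100 * actual / theoretical
% yield = 100 * 9.57 / 98.36
% yield = 9.72956486 %, rounded to 4 dp:

9.7296 %


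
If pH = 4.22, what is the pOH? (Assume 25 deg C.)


At 25 deg C, pH + pOH = 14.
pOH = 14 - pH = 14 - 4.22
pOH = 9.78:

9.78


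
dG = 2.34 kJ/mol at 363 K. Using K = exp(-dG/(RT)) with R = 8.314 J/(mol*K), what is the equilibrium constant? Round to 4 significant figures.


dG is in kJ/mol; multiply by 1000 to match R in J/(mol*K).
RT = 8.314 * 363 = 3017.982 J/mol
exponent = -dG*1000 / (RT) = -(2.34*1000) / 3017.982 = -0.77535254
K = exp(-0.77535254)
K = 0.46054139, rounded to 4 significant figures:

0.4605


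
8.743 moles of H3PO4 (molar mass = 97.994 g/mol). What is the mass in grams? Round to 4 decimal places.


mass = n * M
mass = 8.743 * 97.994
mass = 856.761542 g, rounded to 4 dp:

856.7615 g


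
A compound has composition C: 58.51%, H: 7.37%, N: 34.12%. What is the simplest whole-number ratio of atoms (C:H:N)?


Assume 100 g of compound, divide each mass% by atomic mass to get moles, then normalize by the smallest to get a raw atom ratio.
Moles per 100 g: C: 58.51/12.011 = 4.8714, H: 7.37/1.008 = 7.3115, N: 34.12/14.007 = 2.4359
Raw ratio (divide by min = 2.4359): C: 2.0, H: 3.002, N: 1.0
Multiply by 1 to clear fractions: C: 2.0 ~= 2, H: 3.002 ~= 3, N: 1.0 ~= 1
Reduce by GCD to get the simplest whole-number ratio:

2:3:1


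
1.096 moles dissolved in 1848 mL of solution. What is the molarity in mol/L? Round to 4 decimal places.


Convert volume to liters: V_L = V_mL / 1000.
V_L = 1848 / 1000 = 1.848 L
M = n / V_L = 1.096 / 1.848
M = 0.59307359 mol/L, rounded to 4 dp:

0.5931 mol/L


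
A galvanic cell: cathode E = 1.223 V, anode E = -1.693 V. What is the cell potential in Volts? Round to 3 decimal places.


Standard cell potential: E_cell = E_cathode - E_anode.
E_cell = 1.223 - (-1.693)
E_cell = 2.916 V, rounded to 3 dp:

2.916 V


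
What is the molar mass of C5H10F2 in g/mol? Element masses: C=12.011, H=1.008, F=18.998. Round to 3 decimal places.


M = sum(count * atomic_mass) over atoms.
M = 5*12.011 + 10*1.008 + 2*18.998
M = 60.055 + 10.08 + 37.996
M = 108.131 g/mol, rounded to 3 dp:

108.131 g/mol


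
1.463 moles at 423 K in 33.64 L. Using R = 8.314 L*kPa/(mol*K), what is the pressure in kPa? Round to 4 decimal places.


PV = nRT, solve for P = nRT / V.
nRT = 1.463 * 8.314 * 423 = 5145.1106
P = 5145.1106 / 33.64
P = 152.94621284 kPa, rounded to 4 dp:

152.9462 kPa


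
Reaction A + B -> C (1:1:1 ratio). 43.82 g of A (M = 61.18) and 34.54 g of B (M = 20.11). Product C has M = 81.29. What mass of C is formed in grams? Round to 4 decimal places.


Find moles of each reactant; the smaller value is the limiting reagent in a 1:1:1 reaction, so moles_C equals moles of the limiter.
n_A = mass_A / M_A = 43.82 / 61.18 = 0.716247 mol
n_B = mass_B / M_B = 34.54 / 20.11 = 1.717553 mol
Limiting reagent: A (smaller), n_limiting = 0.716247 mol
mass_C = n_limiting * M_C = 0.716247 * 81.29
mass_C = 58.22371863 g, rounded to 4 dp:

58.2237 g


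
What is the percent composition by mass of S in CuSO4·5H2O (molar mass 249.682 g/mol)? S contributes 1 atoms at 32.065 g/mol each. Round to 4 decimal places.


pct = 100 * (n_elem * M_elem) / M_total
mass_contribution = 1 * 32.065 = 32.065 g/mol
pct = 100 * 32.065 / 249.682
pct = 12.84233545 %, rounded to 4 dp:

12.8423 %


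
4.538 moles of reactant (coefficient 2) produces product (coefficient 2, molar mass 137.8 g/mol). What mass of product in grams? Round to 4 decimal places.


Use the coefficient ratio to convert reactant moles to product moles, then multiply by the product's molar mass.
moles_P = moles_R * (coeff_P / coeff_R) = 4.538 * (2/2) = 4.538
mass_P = moles_P * M_P = 4.538 * 137.8
mass_P = 625.3364 g, rounded to 4 dp:

625.3364 g


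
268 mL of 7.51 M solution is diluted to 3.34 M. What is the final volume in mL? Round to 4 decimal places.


Dilution: M1*V1 = M2*V2, solve for V2.
V2 = M1*V1 / M2
V2 = 7.51 * 268 / 3.34
V2 = 2012.68 / 3.34
V2 = 602.5988024 mL, rounded to 4 dp:

602.5988 mL


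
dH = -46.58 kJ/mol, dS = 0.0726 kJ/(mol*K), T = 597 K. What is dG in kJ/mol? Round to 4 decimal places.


Gibbs: dG = dH - T*dS (consistent units, dS already in kJ/(mol*K)).
T*dS = 597 * 0.0726 = 43.3422
dG = -46.58 - (43.3422)
dG = -89.9222 kJ/mol, rounded to 4 dp:

-89.9222 kJ/mol


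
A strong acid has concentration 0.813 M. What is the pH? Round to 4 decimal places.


A strong acid dissociates completely, so [H+] equals the given concentration.
pH = -log10([H+]) = -log10(0.813)
pH = 0.08990945, rounded to 4 dp:

0.0899


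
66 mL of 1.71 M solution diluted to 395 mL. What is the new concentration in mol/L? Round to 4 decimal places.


Dilution: M1*V1 = M2*V2, solve for M2.
M2 = M1*V1 / V2
M2 = 1.71 * 66 / 395
M2 = 112.86 / 395
M2 = 0.28572152 mol/L, rounded to 4 dp:

0.2857 mol/L


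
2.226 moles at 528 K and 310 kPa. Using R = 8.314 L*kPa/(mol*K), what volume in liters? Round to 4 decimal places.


PV = nRT, solve for V = nRT / P.
nRT = 2.226 * 8.314 * 528 = 9771.677
V = 9771.677 / 310
V = 31.52153871 L, rounded to 4 dp:

31.5215 L


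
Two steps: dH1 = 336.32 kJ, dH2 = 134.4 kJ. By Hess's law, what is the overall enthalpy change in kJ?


Hess's law: enthalpy is a state function, so add the step enthalpies.
dH_total = dH1 + dH2 = 336.32 + (134.4)
dH_total = 470.72 kJ:

470.72 kJ


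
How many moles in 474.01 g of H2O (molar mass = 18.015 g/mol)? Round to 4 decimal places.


n = mass / M
n = 474.01 / 18.015
n = 26.31196225 mol, rounded to 4 dp:

26.3120 mol


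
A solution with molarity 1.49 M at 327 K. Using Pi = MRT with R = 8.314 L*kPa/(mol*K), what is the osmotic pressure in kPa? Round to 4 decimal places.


Osmotic pressure (van't Hoff): Pi = M*R*T.
RT = 8.314 * 327 = 2718.678
Pi = 1.49 * 2718.678
Pi = 4050.83022 kPa, rounded to 4 dp:

4050.8302 kPa


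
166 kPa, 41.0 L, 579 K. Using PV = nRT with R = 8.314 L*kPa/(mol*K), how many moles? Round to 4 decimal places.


PV = nRT, solve for n = PV / (RT).
PV = 166 * 41.0 = 6806.0
RT = 8.314 * 579 = 4813.806
n = 6806.0 / 4813.806
n = 1.41385008 mol, rounded to 4 dp:

1.4139 mol


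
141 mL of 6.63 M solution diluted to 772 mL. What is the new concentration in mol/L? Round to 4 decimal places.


Dilution: M1*V1 = M2*V2, solve for M2.
M2 = M1*V1 / V2
M2 = 6.63 * 141 / 772
M2 = 934.83 / 772
M2 = 1.21091969 mol/L, rounded to 4 dp:

1.2109 mol/L


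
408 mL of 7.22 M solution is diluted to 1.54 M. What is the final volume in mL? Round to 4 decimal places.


Dilution: M1*V1 = M2*V2, solve for V2.
V2 = M1*V1 / M2
V2 = 7.22 * 408 / 1.54
V2 = 2945.76 / 1.54
V2 = 1912.83116883 mL, rounded to 4 dp:

1912.8312 mL


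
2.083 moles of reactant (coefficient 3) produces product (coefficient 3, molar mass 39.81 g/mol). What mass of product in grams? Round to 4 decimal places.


Use the coefficient ratio to convert reactant moles to product moles, then multiply by the product's molar mass.
moles_P = moles_R * (coeff_P / coeff_R) = 2.083 * (3/3) = 2.083
mass_P = moles_P * M_P = 2.083 * 39.81
mass_P = 82.92423 g, rounded to 4 dp:

82.9242 g


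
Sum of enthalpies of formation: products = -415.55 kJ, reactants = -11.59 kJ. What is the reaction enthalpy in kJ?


dH_rxn = sum(dH_f products) - sum(dH_f reactants)
dH_rxn = -415.55 - (-11.59)
dH_rxn = -403.96 kJ:

-403.96 kJ


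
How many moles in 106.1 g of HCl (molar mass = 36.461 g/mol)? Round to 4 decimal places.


n = mass / M
n = 106.1 / 36.461
n = 2.90995859 mol, rounded to 4 dp:

2.9100 mol


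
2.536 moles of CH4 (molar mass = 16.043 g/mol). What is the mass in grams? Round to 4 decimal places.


mass = n * M
mass = 2.536 * 16.043
mass = 40.685048 g, rounded to 4 dp:

40.6850 g


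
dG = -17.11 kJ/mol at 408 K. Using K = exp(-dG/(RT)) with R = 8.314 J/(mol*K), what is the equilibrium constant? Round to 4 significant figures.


dG is in kJ/mol; multiply by 1000 to match R in J/(mol*K).
RT = 8.314 * 408 = 3392.112 J/mol
exponent = -dG*1000 / (RT) = -(-17.11*1000) / 3392.112 = 5.04405515
K = exp(5.04405515)
K = 155.09769, rounded to 4 significant figures:

155.1


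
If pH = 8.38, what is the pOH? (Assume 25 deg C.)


At 25 deg C, pH + pOH = 14.
pOH = 14 - pH = 14 - 8.38
pOH = 5.62:

5.62


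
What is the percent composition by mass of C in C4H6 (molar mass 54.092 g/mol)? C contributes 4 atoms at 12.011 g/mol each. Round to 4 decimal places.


pct = 100 * (n_elem * M_elem) / M_total
mass_contribution = 4 * 12.011 = 48.044 g/mol
pct = 100 * 48.044 / 54.092
pct = 88.81904903 %, rounded to 4 dp:

88.8190 %


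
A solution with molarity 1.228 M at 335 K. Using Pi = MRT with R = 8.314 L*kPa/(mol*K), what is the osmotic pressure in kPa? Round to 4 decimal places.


Osmotic pressure (van't Hoff): Pi = M*R*T.
RT = 8.314 * 335 = 2785.19
Pi = 1.228 * 2785.19
Pi = 3420.21332 kPa, rounded to 4 dp:

3420.2133 kPa


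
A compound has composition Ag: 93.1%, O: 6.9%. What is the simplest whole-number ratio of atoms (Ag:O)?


Assume 100 g of compound, divide each mass% by atomic mass to get moles, then normalize by the smallest to get a raw atom ratio.
Moles per 100 g: Ag: 93.1/107.868 = 0.8631, O: 6.9/15.999 = 0.4313
Raw ratio (divide by min = 0.4313): Ag: 2.001, O: 1.0
Multiply by 1 to clear fractions: Ag: 2.001 ~= 2, O: 1.0 ~= 1
Reduce by GCD to get the simplest whole-number ratio:

2:1


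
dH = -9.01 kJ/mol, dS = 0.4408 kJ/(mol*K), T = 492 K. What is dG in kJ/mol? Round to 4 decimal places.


Gibbs: dG = dH - T*dS (consistent units, dS already in kJ/(mol*K)).
T*dS = 492 * 0.4408 = 216.8736
dG = -9.01 - (216.8736)
dG = -225.8836 kJ/mol, rounded to 4 dp:

-225.8836 kJ/mol


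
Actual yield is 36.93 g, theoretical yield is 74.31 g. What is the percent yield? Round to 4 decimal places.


% yield = 100 * actual / theoretical
% yield = 100 * 36.93 / 74.31
% yield = 49.69721437 %, rounded to 4 dp:

49.6972 %


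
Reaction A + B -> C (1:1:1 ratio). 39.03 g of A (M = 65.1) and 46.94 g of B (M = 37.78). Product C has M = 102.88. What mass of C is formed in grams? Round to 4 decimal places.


Find moles of each reactant; the smaller value is the limiting reagent in a 1:1:1 reaction, so moles_C equals moles of the limiter.
n_A = mass_A / M_A = 39.03 / 65.1 = 0.599539 mol
n_B = mass_B / M_B = 46.94 / 37.78 = 1.242456 mol
Limiting reagent: A (smaller), n_limiting = 0.599539 mol
mass_C = n_limiting * M_C = 0.599539 * 102.88
mass_C = 61.68057232 g, rounded to 4 dp:

61.6806 g


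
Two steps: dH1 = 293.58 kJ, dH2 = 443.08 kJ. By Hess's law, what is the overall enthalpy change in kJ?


Hess's law: enthalpy is a state function, so add the step enthalpies.
dH_total = dH1 + dH2 = 293.58 + (443.08)
dH_total = 736.66 kJ:

736.66 kJ


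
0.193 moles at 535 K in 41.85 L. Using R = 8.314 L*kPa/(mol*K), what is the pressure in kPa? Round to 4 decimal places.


PV = nRT, solve for P = nRT / V.
nRT = 0.193 * 8.314 * 535 = 858.4621
P = 858.4621 / 41.85
P = 20.51283393 kPa, rounded to 4 dp:

20.5128 kPa


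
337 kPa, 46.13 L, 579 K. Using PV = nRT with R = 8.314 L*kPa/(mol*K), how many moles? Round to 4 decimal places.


PV = nRT, solve for n = PV / (RT).
PV = 337 * 46.13 = 15545.81
RT = 8.314 * 579 = 4813.806
n = 15545.81 / 4813.806
n = 3.22942179 mol, rounded to 4 dp:

3.2294 mol


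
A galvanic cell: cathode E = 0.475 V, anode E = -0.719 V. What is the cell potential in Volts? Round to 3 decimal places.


Standard cell potential: E_cell = E_cathode - E_anode.
E_cell = 0.475 - (-0.719)
E_cell = 1.194 V, rounded to 3 dp:

1.194 V


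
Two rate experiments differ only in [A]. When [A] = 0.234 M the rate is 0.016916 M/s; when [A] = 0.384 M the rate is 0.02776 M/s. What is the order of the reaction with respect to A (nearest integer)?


Rate is proportional to [A]^n, so rate2/rate1 = ([A]2/[A]1)^n. Take logs to solve for n.
rate2/rate1 = 0.02776 / 0.016916 = 1.641
[A]2/[A]1 = 0.384 / 0.234 = 1.641
n = ln(1.641) / ln(1.641) = 1.0
Nearest integer order:

1


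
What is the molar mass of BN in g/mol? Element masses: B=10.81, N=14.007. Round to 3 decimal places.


M = sum(count * atomic_mass) over atoms.
M = 1*10.81 + 1*14.007
M = 10.81 + 14.007
M = 24.817 g/mol, rounded to 3 dp:

24.817 g/mol


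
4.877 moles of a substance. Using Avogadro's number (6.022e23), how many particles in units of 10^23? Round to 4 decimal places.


N = n * NA, then divide by 1e23 for the requested units.
N / 1e23 = n * 6.022
N / 1e23 = 4.877 * 6.022
N / 1e23 = 29.369294, rounded to 4 dp:

29.3693


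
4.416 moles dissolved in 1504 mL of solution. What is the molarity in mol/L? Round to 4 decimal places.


Convert volume to liters: V_L = V_mL / 1000.
V_L = 1504 / 1000 = 1.504 L
M = n / V_L = 4.416 / 1.504
M = 2.93617021 mol/L, rounded to 4 dp:

2.9362 mol/L


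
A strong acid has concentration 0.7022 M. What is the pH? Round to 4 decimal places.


A strong acid dissociates completely, so [H+] equals the given concentration.
pH = -log10([H+]) = -log10(0.7022)
pH = 0.15353917, rounded to 4 dp:

0.1535


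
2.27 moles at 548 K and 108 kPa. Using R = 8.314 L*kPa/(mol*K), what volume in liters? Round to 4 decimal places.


PV = nRT, solve for V = nRT / P.
nRT = 2.27 * 8.314 * 548 = 10342.2834
V = 10342.2834 / 108
V = 95.76188333 L, rounded to 4 dp:

95.7619 L


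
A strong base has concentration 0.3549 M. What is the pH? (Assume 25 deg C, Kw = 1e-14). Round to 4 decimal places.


A strong base dissociates completely, so [OH-] equals the given concentration.
pOH = -log10([OH-]) = -log10(0.3549) = 0.449894
pH = 14 - pOH = 14 - 0.449894
pH = 13.550106, rounded to 4 dp:

13.5501


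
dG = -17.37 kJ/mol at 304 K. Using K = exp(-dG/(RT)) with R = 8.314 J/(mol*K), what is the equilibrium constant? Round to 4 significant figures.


dG is in kJ/mol; multiply by 1000 to match R in J/(mol*K).
RT = 8.314 * 304 = 2527.456 J/mol
exponent = -dG*1000 / (RT) = -(-17.37*1000) / 2527.456 = 6.8725232
K = exp(6.8725232)
K = 965.38135, rounded to 4 significant figures:

965.4


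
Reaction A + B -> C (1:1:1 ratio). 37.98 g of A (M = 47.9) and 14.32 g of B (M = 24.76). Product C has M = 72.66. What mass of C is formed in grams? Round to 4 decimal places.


Find moles of each reactant; the smaller value is the limiting reagent in a 1:1:1 reaction, so moles_C equals moles of the limiter.
n_A = mass_A / M_A = 37.98 / 47.9 = 0.792902 mol
n_B = mass_B / M_B = 14.32 / 24.76 = 0.578352 mol
Limiting reagent: B (smaller), n_limiting = 0.578352 mol
mass_C = n_limiting * M_C = 0.578352 * 72.66
mass_C = 42.02305632 g, rounded to 4 dp:

42.0231 g


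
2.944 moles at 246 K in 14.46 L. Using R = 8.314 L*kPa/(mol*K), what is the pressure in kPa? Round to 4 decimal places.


PV = nRT, solve for P = nRT / V.
nRT = 2.944 * 8.314 * 246 = 6021.1983
P = 6021.1983 / 14.46
P = 416.40375519 kPa, rounded to 4 dp:

416.4038 kPa


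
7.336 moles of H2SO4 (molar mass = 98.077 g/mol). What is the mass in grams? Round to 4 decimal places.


mass = n * M
mass = 7.336 * 98.077
mass = 719.492872 g, rounded to 4 dp:

719.4929 g


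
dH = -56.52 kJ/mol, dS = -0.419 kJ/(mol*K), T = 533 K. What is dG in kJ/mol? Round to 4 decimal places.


Gibbs: dG = dH - T*dS (consistent units, dS already in kJ/(mol*K)).
T*dS = 533 * -0.419 = -223.327
dG = -56.52 - (-223.327)
dG = 166.807 kJ/mol, rounded to 4 dp:

166.8070 kJ/mol


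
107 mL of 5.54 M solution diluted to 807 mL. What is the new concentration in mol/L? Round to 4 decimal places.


Dilution: M1*V1 = M2*V2, solve for M2.
M2 = M1*V1 / V2
M2 = 5.54 * 107 / 807
M2 = 592.78 / 807
M2 = 0.73454771 mol/L, rounded to 4 dp:

0.7345 mol/L


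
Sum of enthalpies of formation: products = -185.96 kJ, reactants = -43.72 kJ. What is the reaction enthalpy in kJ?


dH_rxn = sum(dH_f products) - sum(dH_f reactants)
dH_rxn = -185.96 - (-43.72)
dH_rxn = -142.24 kJ:

-142.24 kJ


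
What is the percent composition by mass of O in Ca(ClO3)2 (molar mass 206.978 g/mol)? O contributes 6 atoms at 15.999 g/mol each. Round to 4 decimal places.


pct = 100 * (n_elem * M_elem) / M_total
mass_contribution = 6 * 15.999 = 95.994 g/mol
pct = 100 * 95.994 / 206.978
pct = 46.3788422 %, rounded to 4 dp:

46.3788 %


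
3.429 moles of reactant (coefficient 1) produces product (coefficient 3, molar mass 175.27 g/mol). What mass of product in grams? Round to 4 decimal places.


Use the coefficient ratio to convert reactant moles to product moles, then multiply by the product's molar mass.
moles_P = moles_R * (coeff_P / coeff_R) = 3.429 * (3/1) = 10.287
mass_P = moles_P * M_P = 10.287 * 175.27
mass_P = 1803.00249 g, rounded to 4 dp:

1803.0025 g


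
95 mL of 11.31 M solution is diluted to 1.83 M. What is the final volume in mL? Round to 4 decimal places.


Dilution: M1*V1 = M2*V2, solve for V2.
V2 = M1*V1 / M2
V2 = 11.31 * 95 / 1.83
V2 = 1074.45 / 1.83
V2 = 587.13114754 mL, rounded to 4 dp:

587.1311 mL


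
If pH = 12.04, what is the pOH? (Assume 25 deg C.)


At 25 deg C, pH + pOH = 14.
pOH = 14 - pH = 14 - 12.04
pOH = 1.96:

1.96


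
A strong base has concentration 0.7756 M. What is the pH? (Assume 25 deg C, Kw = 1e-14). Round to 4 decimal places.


A strong base dissociates completely, so [OH-] equals the given concentration.
pOH = -log10([OH-]) = -log10(0.7756) = 0.110362
pH = 14 - pOH = 14 - 0.110362
pH = 13.889638, rounded to 4 dp:

13.8896


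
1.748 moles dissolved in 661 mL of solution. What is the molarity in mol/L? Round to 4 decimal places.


Convert volume to liters: V_L = V_mL / 1000.
V_L = 661 / 1000 = 0.661 L
M = n / V_L = 1.748 / 0.661
M = 2.64447806 mol/L, rounded to 4 dp:

2.6445 mol/L


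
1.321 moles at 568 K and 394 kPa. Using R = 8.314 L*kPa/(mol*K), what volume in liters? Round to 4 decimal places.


PV = nRT, solve for V = nRT / P.
nRT = 1.321 * 8.314 * 568 = 6238.227
V = 6238.227 / 394
V = 15.83306345 L, rounded to 4 dp:

15.8331 L


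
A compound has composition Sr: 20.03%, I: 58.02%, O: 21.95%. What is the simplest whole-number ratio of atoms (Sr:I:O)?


Assume 100 g of compound, divide each mass% by atomic mass to get moles, then normalize by the smallest to get a raw atom ratio.
Moles per 100 g: Sr: 20.03/87.62 = 0.2286, I: 58.02/126.904 = 0.4572, O: 21.95/15.999 = 1.372
Raw ratio (divide by min = 0.2286): Sr: 1.0, I: 2.0, O: 6.002
Multiply by 1 to clear fractions: Sr: 1.0 ~= 1, I: 2.0 ~= 2, O: 6.002 ~= 6
Reduce by GCD to get the simplest whole-number ratio:

1:2:6


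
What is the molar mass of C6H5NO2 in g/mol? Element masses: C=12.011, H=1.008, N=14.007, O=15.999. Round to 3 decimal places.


M = sum(count * atomic_mass) over atoms.
M = 6*12.011 + 5*1.008 + 1*14.007 + 2*15.999
M = 72.066 + 5.04 + 14.007 + 31.998
M = 123.111 g/mol, rounded to 3 dp:

123.111 g/mol


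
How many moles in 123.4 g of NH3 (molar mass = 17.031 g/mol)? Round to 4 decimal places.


n = mass / M
n = 123.4 / 17.031
n = 7.24561094 mol, rounded to 4 dp:

7.2456 mol


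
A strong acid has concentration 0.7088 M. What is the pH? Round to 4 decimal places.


A strong acid dissociates completely, so [H+] equals the given concentration.
pH = -log10([H+]) = -log10(0.7088)
pH = 0.14947629, rounded to 4 dp:

0.1495


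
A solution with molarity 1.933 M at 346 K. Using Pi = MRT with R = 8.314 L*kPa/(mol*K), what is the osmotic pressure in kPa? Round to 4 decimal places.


Osmotic pressure (van't Hoff): Pi = M*R*T.
RT = 8.314 * 346 = 2876.644
Pi = 1.933 * 2876.644
Pi = 5560.552852 kPa, rounded to 4 dp:

5560.5529 kPa


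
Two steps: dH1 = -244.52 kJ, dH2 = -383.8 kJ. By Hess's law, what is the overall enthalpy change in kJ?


Hess's law: enthalpy is a state function, so add the step enthalpies.
dH_total = dH1 + dH2 = -244.52 + (-383.8)
dH_total = -628.32 kJ:

-628.32 kJ


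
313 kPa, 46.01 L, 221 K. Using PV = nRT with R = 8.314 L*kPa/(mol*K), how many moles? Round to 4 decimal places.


PV = nRT, solve for n = PV / (RT).
PV = 313 * 46.01 = 14401.13
RT = 8.314 * 221 = 1837.394
n = 14401.13 / 1837.394
n = 7.8378018 mol, rounded to 4 dp:

7.8378 mol


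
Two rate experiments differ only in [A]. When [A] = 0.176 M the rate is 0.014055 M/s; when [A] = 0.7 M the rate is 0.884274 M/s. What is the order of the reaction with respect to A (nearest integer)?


Rate is proportional to [A]^n, so rate2/rate1 = ([A]2/[A]1)^n. Take logs to solve for n.
rate2/rate1 = 0.884274 / 0.014055 = 62.9153
[A]2/[A]1 = 0.7 / 0.176 = 3.9773
n = ln(62.9153) / ln(3.9773) = 3.0
Nearest integer order:

3


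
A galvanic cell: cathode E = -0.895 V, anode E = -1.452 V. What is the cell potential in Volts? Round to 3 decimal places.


Standard cell potential: E_cell = E_cathode - E_anode.
E_cell = -0.895 - (-1.452)
E_cell = 0.557 V, rounded to 3 dp:

0.557 V


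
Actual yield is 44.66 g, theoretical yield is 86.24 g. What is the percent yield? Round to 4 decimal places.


% yield = 100 * actual / theoretical
% yield = 100 * 44.66 / 86.24
% yield = 51.78571429 %, rounded to 4 dp:

51.7857 %


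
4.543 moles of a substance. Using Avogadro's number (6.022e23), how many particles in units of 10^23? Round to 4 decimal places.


N = n * NA, then divide by 1e23 for the requested units.
N / 1e23 = n * 6.022
N / 1e23 = 4.543 * 6.022
N / 1e23 = 27.357946, rounded to 4 dp:

27.3579


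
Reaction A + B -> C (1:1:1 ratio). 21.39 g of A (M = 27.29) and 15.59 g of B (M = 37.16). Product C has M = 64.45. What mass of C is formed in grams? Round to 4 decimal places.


Find moles of each reactant; the smaller value is the limiting reagent in a 1:1:1 reaction, so moles_C equals moles of the limiter.
n_A = mass_A / M_A = 21.39 / 27.29 = 0.783804 mol
n_B = mass_B / M_B = 15.59 / 37.16 = 0.419537 mol
Limiting reagent: B (smaller), n_limiting = 0.419537 mol
mass_C = n_limiting * M_C = 0.419537 * 64.45
mass_C = 27.03915965 g, rounded to 4 dp:

27.0392 g


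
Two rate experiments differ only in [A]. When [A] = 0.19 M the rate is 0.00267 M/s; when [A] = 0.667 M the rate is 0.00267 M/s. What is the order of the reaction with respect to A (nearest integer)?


Rate is proportional to [A]^n, so rate2/rate1 = ([A]2/[A]1)^n. Take logs to solve for n.
rate2/rate1 = 0.00267 / 0.00267 = 1.0
[A]2/[A]1 = 0.667 / 0.19 = 3.5105
n = ln(1.0) / ln(3.5105) = 0.0
Nearest integer order:

0


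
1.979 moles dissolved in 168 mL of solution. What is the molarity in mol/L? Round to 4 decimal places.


Convert volume to liters: V_L = V_mL / 1000.
V_L = 168 / 1000 = 0.168 L
M = n / V_L = 1.979 / 0.168
M = 11.7797619 mol/L, rounded to 4 dp:

11.7798 mol/L


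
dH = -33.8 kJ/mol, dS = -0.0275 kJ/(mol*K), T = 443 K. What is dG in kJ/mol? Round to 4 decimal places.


Gibbs: dG = dH - T*dS (consistent units, dS already in kJ/(mol*K)).
T*dS = 443 * -0.0275 = -12.1825
dG = -33.8 - (-12.1825)
dG = -21.6175 kJ/mol, rounded to 4 dp:

-21.6175 kJ/mol


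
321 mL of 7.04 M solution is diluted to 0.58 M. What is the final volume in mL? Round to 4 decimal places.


Dilution: M1*V1 = M2*V2, solve for V2.
V2 = M1*V1 / M2
V2 = 7.04 * 321 / 0.58
V2 = 2259.84 / 0.58
V2 = 3896.27586207 mL, rounded to 4 dp:

3896.2759 mL


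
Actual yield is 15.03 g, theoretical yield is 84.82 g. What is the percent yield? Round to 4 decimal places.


% yield = 100 * actual / theoretical
% yield = 100 * 15.03 / 84.82
% yield = 17.71987739 %, rounded to 4 dp:

17.7199 %


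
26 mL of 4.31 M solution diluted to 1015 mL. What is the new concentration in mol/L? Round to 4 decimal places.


Dilution: M1*V1 = M2*V2, solve for M2.
M2 = M1*V1 / V2
M2 = 4.31 * 26 / 1015
M2 = 112.06 / 1015
M2 = 0.11040394 mol/L, rounded to 4 dp:

0.1104 mol/L


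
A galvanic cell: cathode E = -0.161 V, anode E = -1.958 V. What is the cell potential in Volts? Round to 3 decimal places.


Standard cell potential: E_cell = E_cathode - E_anode.
E_cell = -0.161 - (-1.958)
E_cell = 1.797 V, rounded to 3 dp:

1.797 V


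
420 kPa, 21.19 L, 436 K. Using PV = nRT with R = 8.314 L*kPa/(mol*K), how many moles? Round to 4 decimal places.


PV = nRT, solve for n = PV / (RT).
PV = 420 * 21.19 = 8899.8
RT = 8.314 * 436 = 3624.904
n = 8899.8 / 3624.904
n = 2.45518226 mol, rounded to 4 dp:

2.4552 mol


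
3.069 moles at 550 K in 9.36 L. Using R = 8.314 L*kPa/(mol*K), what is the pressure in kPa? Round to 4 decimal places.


PV = nRT, solve for P = nRT / V.
nRT = 3.069 * 8.314 * 550 = 14033.6163
P = 14033.6163 / 9.36
P = 1499.31798077 kPa, rounded to 4 dp:

1499.3180 kPa


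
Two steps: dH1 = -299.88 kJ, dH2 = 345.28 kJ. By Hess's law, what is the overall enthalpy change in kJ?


Hess's law: enthalpy is a state function, so add the step enthalpies.
dH_total = dH1 + dH2 = -299.88 + (345.28)
dH_total = 45.4 kJ:

45.40 kJ


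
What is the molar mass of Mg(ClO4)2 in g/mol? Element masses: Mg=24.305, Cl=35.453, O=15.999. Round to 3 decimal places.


M = sum(count * atomic_mass) over atoms.
M = 1*24.305 + 2*35.453 + 8*15.999
M = 24.305 + 70.906 + 127.992
M = 223.203 g/mol, rounded to 3 dp:

223.203 g/mol


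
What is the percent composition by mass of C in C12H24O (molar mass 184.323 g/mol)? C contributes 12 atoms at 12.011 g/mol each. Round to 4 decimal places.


pct = 100 * (n_elem * M_elem) / M_total
mass_contribution = 12 * 12.011 = 144.132 g/mol
pct = 100 * 144.132 / 184.323
pct = 78.19534187 %, rounded to 4 dp:

78.1953 %


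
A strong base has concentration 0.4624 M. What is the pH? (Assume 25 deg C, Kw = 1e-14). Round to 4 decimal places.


A strong base dissociates completely, so [OH-] equals the given concentration.
pOH = -log10([OH-]) = -log10(0.4624) = 0.334982
pH = 14 - pOH = 14 - 0.334982
pH = 13.665018, rounded to 4 dp:

13.6650


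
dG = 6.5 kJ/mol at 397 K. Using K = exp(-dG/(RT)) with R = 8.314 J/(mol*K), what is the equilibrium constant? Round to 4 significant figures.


dG is in kJ/mol; multiply by 1000 to match R in J/(mol*K).
RT = 8.314 * 397 = 3300.658 J/mol
exponent = -dG*1000 / (RT) = -(6.5*1000) / 3300.658 = -1.9693043
K = exp(-1.9693043)
K = 0.13955391, rounded to 4 significant figures:

0.1396


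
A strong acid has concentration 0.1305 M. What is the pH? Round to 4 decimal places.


A strong acid dissociates completely, so [H+] equals the given concentration.
pH = -log10([H+]) = -log10(0.1305)
pH = 0.88438949, rounded to 4 dp:

0.8844


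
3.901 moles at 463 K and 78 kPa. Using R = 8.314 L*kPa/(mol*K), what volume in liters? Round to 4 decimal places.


PV = nRT, solve for V = nRT / P.
nRT = 3.901 * 8.314 * 463 = 15016.4392
V = 15016.4392 / 78
V = 192.51845128 L, rounded to 4 dp:

192.5185 L


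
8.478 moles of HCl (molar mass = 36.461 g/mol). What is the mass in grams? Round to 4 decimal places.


mass = n * M
mass = 8.478 * 36.461
mass = 309.116358 g, rounded to 4 dp:

309.1164 g


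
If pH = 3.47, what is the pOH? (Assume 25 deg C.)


At 25 deg C, pH + pOH = 14.
pOH = 14 - pH = 14 - 3.47
pOH = 10.53:

10.53


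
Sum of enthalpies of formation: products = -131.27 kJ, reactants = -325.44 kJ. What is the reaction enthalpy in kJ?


dH_rxn = sum(dH_f products) - sum(dH_f reactants)
dH_rxn = -131.27 - (-325.44)
dH_rxn = 194.17 kJ:

194.17 kJ


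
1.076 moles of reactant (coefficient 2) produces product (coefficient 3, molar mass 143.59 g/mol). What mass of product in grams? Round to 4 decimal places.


Use the coefficient ratio to convert reactant moles to product moles, then multiply by the product's molar mass.
moles_P = moles_R * (coeff_P / coeff_R) = 1.076 * (3/2) = 1.614
mass_P = moles_P * M_P = 1.614 * 143.59
mass_P = 231.75426 g, rounded to 4 dp:

231.7543 g


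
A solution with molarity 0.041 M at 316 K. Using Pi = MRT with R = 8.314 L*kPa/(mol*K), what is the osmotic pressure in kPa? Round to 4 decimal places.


Osmotic pressure (van't Hoff): Pi = M*R*T.
RT = 8.314 * 316 = 2627.224
Pi = 0.041 * 2627.224
Pi = 107.716184 kPa, rounded to 4 dp:

107.7162 kPa


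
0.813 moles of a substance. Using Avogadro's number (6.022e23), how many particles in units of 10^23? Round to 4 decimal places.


N = n * NA, then divide by 1e23 for the requested units.
N / 1e23 = n * 6.022
N / 1e23 = 0.813 * 6.022
N / 1e23 = 4.895886, rounded to 4 dp:

4.8959


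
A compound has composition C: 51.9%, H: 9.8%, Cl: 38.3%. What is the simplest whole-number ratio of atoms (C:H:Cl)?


Assume 100 g of compound, divide each mass% by atomic mass to get moles, then normalize by the smallest to get a raw atom ratio.
Moles per 100 g: C: 51.9/12.011 = 4.321, H: 9.8/1.008 = 9.7222, Cl: 38.3/35.453 = 1.0803
Raw ratio (divide by min = 1.0803): C: 4.0, H: 9.0, Cl: 1.0
Multiply by 1 to clear fractions: C: 4.0 ~= 4, H: 9.0 ~= 9, Cl: 1.0 ~= 1
Reduce by GCD to get the simplest whole-number ratio:

4:9:1


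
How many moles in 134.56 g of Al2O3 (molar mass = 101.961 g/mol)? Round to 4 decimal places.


n = mass / M
n = 134.56 / 101.961
n = 1.31972029 mol, rounded to 4 dp:

1.3197 mol


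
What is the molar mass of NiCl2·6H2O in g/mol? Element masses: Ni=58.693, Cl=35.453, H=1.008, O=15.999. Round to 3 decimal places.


M = sum(count * atomic_mass) over atoms.
M = 1*58.693 + 2*35.453 + 12*1.008 + 6*15.999
M = 58.693 + 70.906 + 12.096 + 95.994
M = 237.689 g/mol, rounded to 3 dp:

237.689 g/mol


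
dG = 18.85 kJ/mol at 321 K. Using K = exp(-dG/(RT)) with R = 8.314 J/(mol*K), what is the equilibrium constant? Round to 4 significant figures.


dG is in kJ/mol; multiply by 1000 to match R in J/(mol*K).
RT = 8.314 * 321 = 2668.794 J/mol
exponent = -dG*1000 / (RT) = -(18.85*1000) / 2668.794 = -7.0631154
K = exp(-7.0631154)
K = 0.00085610682, rounded to 4 significant figures:

0.0008561


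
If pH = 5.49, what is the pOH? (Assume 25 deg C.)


At 25 deg C, pH + pOH = 14.
pOH = 14 - pH = 14 - 5.49
pOH = 8.51:

8.51


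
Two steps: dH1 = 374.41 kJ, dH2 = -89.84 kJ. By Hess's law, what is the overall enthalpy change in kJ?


Hess's law: enthalpy is a state function, so add the step enthalpies.
dH_total = dH1 + dH2 = 374.41 + (-89.84)
dH_total = 284.57 kJ:

284.57 kJ


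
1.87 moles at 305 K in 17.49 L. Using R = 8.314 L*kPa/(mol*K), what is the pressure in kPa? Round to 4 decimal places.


PV = nRT, solve for P = nRT / V.
nRT = 1.87 * 8.314 * 305 = 4741.8899
P = 4741.8899 / 17.49
P = 271.12006289 kPa, rounded to 4 dp:

271.1201 kPa


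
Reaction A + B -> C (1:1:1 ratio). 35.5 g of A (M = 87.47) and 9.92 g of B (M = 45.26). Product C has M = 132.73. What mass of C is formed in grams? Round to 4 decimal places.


Find moles of each reactant; the smaller value is the limiting reagent in a 1:1:1 reaction, so moles_C equals moles of the limiter.
n_A = mass_A / M_A = 35.5 / 87.47 = 0.405853 mol
n_B = mass_B / M_B = 9.92 / 45.26 = 0.219178 mol
Limiting reagent: B (smaller), n_limiting = 0.219178 mol
mass_C = n_limiting * M_C = 0.219178 * 132.73
mass_C = 29.09149594 g, rounded to 4 dp:

29.0915 g


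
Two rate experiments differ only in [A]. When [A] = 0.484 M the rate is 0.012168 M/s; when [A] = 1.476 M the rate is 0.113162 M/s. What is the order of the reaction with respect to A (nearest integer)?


Rate is proportional to [A]^n, so rate2/rate1 = ([A]2/[A]1)^n. Take logs to solve for n.
rate2/rate1 = 0.113162 / 0.012168 = 9.3
[A]2/[A]1 = 1.476 / 0.484 = 3.0496
n = ln(9.3) / ln(3.0496) = 2.0
Nearest integer order:

2


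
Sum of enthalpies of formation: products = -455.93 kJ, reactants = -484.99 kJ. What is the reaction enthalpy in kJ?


dH_rxn = sum(dH_f products) - sum(dH_f reactants)
dH_rxn = -455.93 - (-484.99)
dH_rxn = 29.06 kJ:

29.06 kJ


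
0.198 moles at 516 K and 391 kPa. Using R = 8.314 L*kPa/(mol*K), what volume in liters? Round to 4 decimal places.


PV = nRT, solve for V = nRT / P.
nRT = 0.198 * 8.314 * 516 = 849.4248
V = 849.4248 / 391
V = 2.17244194 L, rounded to 4 dp:

2.1724 L


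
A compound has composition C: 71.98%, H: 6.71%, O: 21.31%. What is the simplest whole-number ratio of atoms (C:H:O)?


Assume 100 g of compound, divide each mass% by atomic mass to get moles, then normalize by the smallest to get a raw atom ratio.
Moles per 100 g: C: 71.98/12.011 = 5.9928, H: 6.71/1.008 = 6.6567, O: 21.31/15.999 = 1.332
Raw ratio (divide by min = 1.332): C: 4.499, H: 4.998, O: 1.0
Multiply by 2 to clear fractions: C: 8.999 ~= 9, H: 9.995 ~= 10, O: 2.0 ~= 2
Reduce by GCD to get the simplest whole-number ratio:

9:10:2
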